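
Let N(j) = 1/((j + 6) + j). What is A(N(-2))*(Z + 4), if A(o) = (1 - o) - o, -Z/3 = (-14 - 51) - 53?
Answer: 0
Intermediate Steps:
Z = 354 (Z = -3*((-14 - 51) - 53) = -3*(-65 - 53) = -3*(-118) = 354)
N(j) = 1/(6 + 2*j) (N(j) = 1/((6 + j) + j) = 1/(6 + 2*j))
A(o) = 1 - 2*o
A(N(-2))*(Z + 4) = (1 - 1/(3 - 2))*(354 + 4) = (1 - 1/1)*358 = (1 - 1)*358 = 0*358 = 0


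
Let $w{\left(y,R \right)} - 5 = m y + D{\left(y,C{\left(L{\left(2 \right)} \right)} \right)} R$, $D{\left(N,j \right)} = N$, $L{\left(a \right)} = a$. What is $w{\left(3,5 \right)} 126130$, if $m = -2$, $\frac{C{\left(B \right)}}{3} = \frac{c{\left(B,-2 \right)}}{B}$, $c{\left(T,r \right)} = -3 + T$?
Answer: $1765820$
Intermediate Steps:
$C{\left(B \right)} = \frac{3 \left(-3 + B\right)}{B}$ ($C{\left(B \right)} = 3 \frac{-3 + B}{B} = \frac{3 \left(-3 + B\right)}{B}$)
$w{\left(y,R \right)} = 5 - 2 y + R y$ ($w{\left(y,R \right)} = 5 + \left(- 2 y + y R\right) = 5 + \left(- 2 y + R y\right) = 5 - 2 y + R y$)
$w{\left(3,5 \right)} 126130 = \left(5 - 6 + 5 \cdot 3\right) 126130 = \left(5 - 6 + 15\right) 126130 = 14 \cdot 126130 = 1765820$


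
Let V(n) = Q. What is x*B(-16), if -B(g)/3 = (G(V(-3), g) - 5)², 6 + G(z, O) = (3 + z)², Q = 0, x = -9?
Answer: 108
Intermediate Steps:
V(n) = 0
G(z, O) = -6 + (3 + z)²
B(g) = -12 (B(g) = -3*((-6 + (3 + 0)²) - 5)² = -3*((-6 + 3²) - 5)² = -3*((-6 + 9) - 5)² = -3*(3 - 5)² = -3*(-2)² = -3*4 = -12)
x*B(-16) = -9*(-12) = 108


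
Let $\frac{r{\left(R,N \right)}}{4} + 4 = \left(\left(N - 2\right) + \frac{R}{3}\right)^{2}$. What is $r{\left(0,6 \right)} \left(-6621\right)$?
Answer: $-317808$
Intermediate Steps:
$r{\left(R,N \right)} = -16 + 4 \left(-2 + N + \frac{R}{3}\right)^{2}$ ($r{\left(R,N \right)} = -16 + 4 \left(\left(N - 2\right) + \frac{R}{3}\right)^{2} = -16 + 4 \left(\left(-2 + N\right) + R \frac{1}{3}\right)^{2} = -16 + 4 \left(\left(-2 + N\right) + \frac{R}{3}\right)^{2} = -16 + 4 \left(-2 + N + \frac{R}{3}\right)^{2}$)
$r{\left(0,6 \right)} \left(-6621\right) = \left(-16 + \frac{4 \left(-6 + 0 + 3 \cdot 6\right)^{2}}{9}\right) \left(-6621\right) = \left(-16 + \frac{4 \left(-6 + 0 + 18\right)^{2}}{9}\right) \left(-6621\right) = \left(-16 + \frac{4 \cdot 12^{2}}{9}\right) \left(-6621\right) = \left(-16 + \frac{4}{9} \cdot 144\right) \left(-6621\right) = \left(-16 + 64\right) \left(-6621\right) = 48 \left(-6621\right) = -317808$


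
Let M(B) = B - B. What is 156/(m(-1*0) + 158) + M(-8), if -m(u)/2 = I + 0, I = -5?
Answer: 13/14 ≈ 0.92857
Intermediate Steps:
M(B) = 0
m(u) = 10 (m(u) = -2*(-5 + 0) = -2*(-5) = 10)
156/(m(-1*0) + 158) + M(-8) = 156/(10 + 158) + 0 = 156/168 + 0 = (1/168)*156 + 0 = 13/14 + 0 = 13/14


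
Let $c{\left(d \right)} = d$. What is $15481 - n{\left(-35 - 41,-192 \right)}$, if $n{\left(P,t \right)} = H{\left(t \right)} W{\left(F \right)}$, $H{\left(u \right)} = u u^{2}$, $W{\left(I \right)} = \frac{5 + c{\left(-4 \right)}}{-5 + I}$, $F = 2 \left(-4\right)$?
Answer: $- \frac{6876635}{13} \approx -5.2897 \cdot 10^{5}$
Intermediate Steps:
$F = -8$
$W{\left(I \right)} = \frac{1}{-5 + I}$ ($W{\left(I \right)} = \frac{5 - 4}{-5 + I} = 1 \frac{1}{-5 + I} = \frac{1}{-5 + I}$)
$H{\left(u \right)} = u^{3}$
$n{\left(P,t \right)} = - \frac{t^{3}}{13}$ ($n{\left(P,t \right)} = \frac{t^{3}}{-5 - 8} = \frac{t^{3}}{-13} = t^{3} \left(- \frac{1}{13}\right) = - \frac{t^{3}}{13}$)
$15481 - n{\left(-35 - 41,-192 \right)} = 15481 - - \frac{\left(-192\right)^{3}}{13} = 15481 - \left(- \frac{1}{13}\right) \left(-7077888\right) = 15481 - \frac{7077888}{13} = - \frac{6876635}{13}$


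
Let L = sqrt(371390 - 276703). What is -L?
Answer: -sqrt(94687) ≈ -307.71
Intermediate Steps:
L = sqrt(94687) ≈ 307.71
-L = -sqrt(94687)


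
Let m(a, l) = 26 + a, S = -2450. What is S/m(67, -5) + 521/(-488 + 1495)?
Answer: -2418697/93651 ≈ -25.827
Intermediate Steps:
S/m(67, -5) + 521/(-488 + 1495) = -2450/(26 + 67) + 521/(-488 + 1495) = -2450/93 + 521/1007 = -2418697/93651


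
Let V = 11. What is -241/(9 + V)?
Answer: -241/20 ≈ -12.050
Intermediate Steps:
-241/(9 + V) = -241/(9 + 11) = -241/20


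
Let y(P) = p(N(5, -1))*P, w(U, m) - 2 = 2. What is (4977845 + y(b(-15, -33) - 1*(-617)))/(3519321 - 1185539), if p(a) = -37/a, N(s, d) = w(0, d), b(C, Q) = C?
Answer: 9944553/4667564 ≈ 2.1306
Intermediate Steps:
w(U, m) = 4 (w(U, m) = 2 + 2 = 4)
N(s, d) = 4
y(P) = -37*P/4 (y(P) = (-37/4)*P = (-37*1/4)*P = -37*P/4)
(4977845 + y(b(-15, -33) - 1*(-617)))/(3519321 - 1185539) = (4977845 - 37*(-15 - 1*(-617))/4)/(3519321 - 1185539) = (4977845 - 37*(-15 + 617)/4)/2333782 = (4977845 - 37/4*602)*(1/2333782) = (4977845 - 11137/2)*(1/2333782) = (9944553/2)*(1/2333782) = 9944553/4667564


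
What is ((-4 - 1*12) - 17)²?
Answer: 1089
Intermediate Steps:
((-4 - 1*12) - 17)² = ((-4 - 12) - 17)² = (-16 - 17)² = (-33)² = 1089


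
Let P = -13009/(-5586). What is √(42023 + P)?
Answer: √26761897518/798 ≈ 205.00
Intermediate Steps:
P = 13009/5586 (P = -13009*(-1/5586) = 13009/5586 ≈ 2.3289)
√(42023 + P) = √(42023 + 13009/5586) = √(234753487/5586) = √26761897518/798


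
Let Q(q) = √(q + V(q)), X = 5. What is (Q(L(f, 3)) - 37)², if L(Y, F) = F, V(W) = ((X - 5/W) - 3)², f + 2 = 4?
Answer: 12349/9 - 148*√7/3 ≈ 1241.6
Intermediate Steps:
f = 2 (f = -2 + 4 = 2)
V(W) = (2 - 5/W)² (V(W) = ((5 - 5/W) - 3)² = (2 - 5/W)²)
Q(q) = √(q + (5 - 2*q)²/q²)
(Q(L(f, 3)) - 37)² = (√(4 + 3 - 20/3 + 25/3²) - 37)² = (√(4 + 3 - 20*⅓ + 25*(⅑)) - 37)² = (√(4 + 3 - 20/3 + 25/9) - 37)² = (√(28/9) - 37)² = (2*√7/3 - 37)² = (-37 + 2*√7/3)²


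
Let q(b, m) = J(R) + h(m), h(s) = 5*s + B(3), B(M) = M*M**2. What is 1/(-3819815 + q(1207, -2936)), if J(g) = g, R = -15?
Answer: -1/3834483 ≈ -2.6079e-7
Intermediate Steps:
B(M) = M**3
h(s) = 27 + 5*s (h(s) = 5*s + 3**3 = 5*s + 27 = 27 + 5*s)
q(b, m) = 12 + 5*m (q(b, m) = -15 + (27 + 5*m) = 12 + 5*m)
1/(-3819815 + q(1207, -2936)) = 1/(-3819815 + (12 + 5*(-2936))) = 1/(-3819815 + (12 - 14680)) = 1/(-3819815 - 14668) = 1/(-3834483) = -1/3834483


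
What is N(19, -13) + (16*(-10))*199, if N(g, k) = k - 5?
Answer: -31858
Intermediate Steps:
N(g, k) = -5 + k
N(19, -13) + (16*(-10))*199 = (-5 - 13) + (16*(-10))*199 = -18 - 160*199 = -18 - 31840 = -31858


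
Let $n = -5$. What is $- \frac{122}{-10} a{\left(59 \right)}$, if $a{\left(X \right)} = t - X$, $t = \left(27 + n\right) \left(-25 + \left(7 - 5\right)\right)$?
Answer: $-6893$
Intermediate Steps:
$t = -506$ ($t = \left(27 - 5\right) \left(-25 + \left(7 - 5\right)\right) = 22 \left(-25 + 2\right) = 22 \left(-23\right) = -506$)
$a{\left(X \right)} = -506 - X$
$- \frac{122}{-10} a{\left(59 \right)} = - \frac{122}{-10} \left(-506 - 59\right) = \left(-122\right) \left(- \frac{1}{10}\right) \left(-506 - 59\right) = \frac{61}{5} \left(-565\right) = -6893$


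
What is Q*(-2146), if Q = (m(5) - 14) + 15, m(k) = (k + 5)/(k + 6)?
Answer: -45066/11 ≈ -4096.9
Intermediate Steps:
m(k) = (5 + k)/(6 + k)
Q = 21/11 (Q = ((5 + 5)/(6 + 5) - 14) + 15 = (10/11 - 14) + 15 = -144/11 + 15 = 21/11 ≈ 1.9091)
Q*(-2146) = (21/11)*(-2146) = -45066/11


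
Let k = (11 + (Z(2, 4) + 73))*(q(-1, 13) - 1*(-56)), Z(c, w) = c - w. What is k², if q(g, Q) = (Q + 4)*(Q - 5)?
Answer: 247873536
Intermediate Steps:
q(g, Q) = (-5 + Q)*(4 + Q) (q(g, Q) = (4 + Q)*(-5 + Q) = (-5 + Q)*(4 + Q))
k = 15744 (k = (11 + ((2 - 1*4) + 73))*((-20 + 13² - 1*13) - 1*(-56)) = (11 + ((2 - 4) + 73))*((-20 + 169 - 13) + 56) = (11 + (-2 + 73))*(136 + 56) = (11 + 71)*192 = 82*192 = 15744)
k² = 15744² = 247873536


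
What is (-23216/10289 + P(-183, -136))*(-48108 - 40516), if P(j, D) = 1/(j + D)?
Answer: 22663885808/113179 ≈ 2.0025e+5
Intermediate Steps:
P(j, D) = 1/(D + j)
(-23216/10289 + P(-183, -136))*(-48108 - 40516) = (-23216/10289 + 1/(-136 - 183))*(-48108 - 40516) = (-23216*1/10289 + 1/(-319))*(-88624) = (-23216/10289 - 1/319)*(-88624) = -7416193/3282191*(-88624) = 22663885808/113179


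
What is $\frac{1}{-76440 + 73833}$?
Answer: $- \frac{1}{2607} \approx -0.00038358$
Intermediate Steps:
$\frac{1}{-76440 + 73833} = \frac{1}{-2607} = - \frac{1}{2607}$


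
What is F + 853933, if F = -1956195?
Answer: -1102262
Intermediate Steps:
F + 853933 = -1956195 + 853933 = -1102262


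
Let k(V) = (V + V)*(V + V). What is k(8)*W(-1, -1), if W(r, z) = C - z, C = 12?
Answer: 3328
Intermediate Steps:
W(r, z) = 12 - z
k(V) = 4*V² (k(V) = (2*V)*(2*V) = 4*V²)
k(8)*W(-1, -1) = (4*8²)*(12 - 1*(-1)) = (4*64)*(12 + 1) = 256*13 = 3328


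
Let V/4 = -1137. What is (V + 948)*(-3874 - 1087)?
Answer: 17859600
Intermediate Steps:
V = -4548 (V = 4*(-1137) = -4548)
(V + 948)*(-3874 - 1087) = (-4548 + 948)*(-3874 - 1087) = -3600*(-4961) = 17859600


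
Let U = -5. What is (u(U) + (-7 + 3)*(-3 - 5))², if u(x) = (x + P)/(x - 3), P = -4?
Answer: 70225/64 ≈ 1097.3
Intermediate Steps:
u(x) = (-4 + x)/(-3 + x) (u(x) = (x - 4)/(x - 3) = (-4 + x)/(-3 + x))
(u(U) + (-7 + 3)*(-3 - 5))² = ((-4 - 5)/(-3 - 5) + (-7 + 3)*(-3 - 5))² = (-9/(-8) - 4*(-8))² = (-⅛*(-9) + 32)² = (9/8 + 32)² = (265/8)² = 70225/64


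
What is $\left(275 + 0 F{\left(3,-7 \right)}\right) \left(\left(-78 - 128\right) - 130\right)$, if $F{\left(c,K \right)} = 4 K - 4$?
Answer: $-92400$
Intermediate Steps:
$F{\left(c,K \right)} = -4 + 4 K$
$\left(275 + 0 F{\left(3,-7 \right)}\right) \left(\left(-78 - 128\right) - 130\right) = \left(275 + 0 \left(-4 + 4 \left(-7\right)\right)\right) \left(\left(-78 - 128\right) - 130\right) = \left(275 + 0 \left(-4 - 28\right)\right) \left(-206 - 130\right) = \left(275 + 0 \left(-32\right)\right) \left(-336\right) = \left(275 + 0\right) \left(-336\right) = 275 \left(-336\right) = -92400$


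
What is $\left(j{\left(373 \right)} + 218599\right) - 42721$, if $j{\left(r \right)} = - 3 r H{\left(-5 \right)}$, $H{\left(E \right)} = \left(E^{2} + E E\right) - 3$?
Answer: $123285$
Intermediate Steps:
$H{\left(E \right)} = -3 + 2 E^{2}$ ($H{\left(E \right)} = \left(E^{2} + E^{2}\right) - 3 = 2 E^{2} - 3 = -3 + 2 E^{2}$)
$j{\left(r \right)} = - 141 r$ ($j{\left(r \right)} = - 3 r \left(-3 + 2 \left(-5\right)^{2}\right) = - 3 r \left(-3 + 2 \cdot 25\right) = - 3 r \left(-3 + 50\right) = - 3 r 47 = - 141 r$)
$\left(j{\left(373 \right)} + 218599\right) - 42721 = \left(\left(-141\right) 373 + 218599\right) - 42721 = \left(-52593 + 218599\right) - 42721 = 166006 - 42721 = 123285$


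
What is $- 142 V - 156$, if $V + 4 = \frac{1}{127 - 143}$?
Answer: $\frac{3367}{8} \approx 420.88$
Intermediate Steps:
$V = - \frac{65}{16}$ ($V = -4 + \frac{1}{127 - 143} = -4 + \frac{1}{-16} = -4 - \frac{1}{16} = - \frac{65}{16} \approx -4.0625$)
$- 142 V - 156 = \left(-142\right) \left(- \frac{65}{16}\right) - 156 = \frac{4615}{8} - 156 = \frac{3367}{8}$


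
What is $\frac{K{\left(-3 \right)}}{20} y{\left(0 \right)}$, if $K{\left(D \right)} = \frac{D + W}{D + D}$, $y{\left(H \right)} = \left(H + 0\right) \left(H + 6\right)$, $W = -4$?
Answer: $0$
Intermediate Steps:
$y{\left(H \right)} = H \left(6 + H\right)$
$K{\left(D \right)} = \frac{-4 + D}{2 D}$ ($K{\left(D \right)} = \frac{D - 4}{D + D} = \frac{-4 + D}{2 D}$)
$\frac{K{\left(-3 \right)}}{20} y{\left(0 \right)} = \frac{\frac{1}{2} \frac{1}{-3} \left(-4 - 3\right)}{20} \cdot 0 \left(6 + 0\right) = \frac{\frac{1}{2} \left(- \frac{1}{3}\right) \left(-7\right)}{20} \cdot 0 \cdot 6 = \frac{1}{20} \cdot \frac{7}{6} \cdot 0 = \frac{7}{120} \cdot 0 = 0$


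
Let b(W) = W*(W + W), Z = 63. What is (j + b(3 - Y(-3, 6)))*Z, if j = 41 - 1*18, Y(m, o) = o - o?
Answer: 2583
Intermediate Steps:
Y(m, o) = 0
b(W) = 2*W² (b(W) = W*(2*W) = 2*W²)
j = 23 (j = 41 - 18 = 23)
(j + b(3 - Y(-3, 6)))*Z = (23 + 2*(3 - 1*0)²)*63 = (23 + 2*(3 + 0)²)*63 = (23 + 2*3²)*63 = (23 + 2*9)*63 = (23 + 18)*63 = 41*63 = 2583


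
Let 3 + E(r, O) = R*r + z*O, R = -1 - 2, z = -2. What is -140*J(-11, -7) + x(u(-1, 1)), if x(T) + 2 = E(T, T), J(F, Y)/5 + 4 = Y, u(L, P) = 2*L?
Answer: 7705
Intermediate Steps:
R = -3
J(F, Y) = -20 + 5*Y
E(r, O) = -3 - 3*r - 2*O (E(r, O) = -3 + (-3*r - 2*O) = -3 - 3*r - 2*O)
x(T) = -5 - 5*T (x(T) = -2 + (-3 - 3*T - 2*T) = -2 + (-3 - 5*T) = -5 - 5*T)
-140*J(-11, -7) + x(u(-1, 1)) = -140*(-20 + 5*(-7)) + (-5 - 10*(-1)) = -140*(-20 - 35) + (-5 - 5*(-2)) = -140*(-55) + (-5 + 10) = 7700 + 5 = 7705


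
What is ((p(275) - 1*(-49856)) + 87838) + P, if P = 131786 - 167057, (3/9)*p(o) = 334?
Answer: 103425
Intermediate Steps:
p(o) = 1002 (p(o) = 3*334 = 1002)
P = -35271
((p(275) - 1*(-49856)) + 87838) + P = ((1002 - 1*(-49856)) + 87838) - 35271 = ((1002 + 49856) + 87838) - 35271 = (50858 + 87838) - 35271 = 138696 - 35271 = 103425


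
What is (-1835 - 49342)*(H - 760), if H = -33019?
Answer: 1728707883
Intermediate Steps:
(-1835 - 49342)*(H - 760) = (-1835 - 49342)*(-33019 - 760) = -51177*(-33779) = 1728707883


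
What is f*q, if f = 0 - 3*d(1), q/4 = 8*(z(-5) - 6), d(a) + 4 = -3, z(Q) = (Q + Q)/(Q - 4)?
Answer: -9856/3 ≈ -3285.3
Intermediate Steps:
z(Q) = 2*Q/(-4 + Q) (z(Q) = (2*Q)/(-4 + Q) = 2*Q/(-4 + Q))
d(a) = -7 (d(a) = -4 - 3 = -7)
q = -1408/9 (q = 4*(8*(2*(-5)/(-4 - 5) - 6)) = 4*(8*(2*(-5)/(-9) - 6)) = 4*(8*(2*(-5)*(-1/9) - 6)) = 4*(8*(10/9 - 6)) = 4*(8*(-44/9)) = 4*(-352/9) = -1408/9 ≈ -156.44)
f = 21 (f = 0 - 3*(-7) = 0 + 21 = 21)
f*q = 21*(-1408/9) = -9856/3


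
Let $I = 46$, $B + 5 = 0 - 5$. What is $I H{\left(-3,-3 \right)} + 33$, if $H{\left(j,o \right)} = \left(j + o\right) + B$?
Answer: $-703$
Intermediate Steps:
$B = -10$ ($B = -5 + \left(0 - 5\right) = -5 - 5 = -10$)
$H{\left(j,o \right)} = -10 + j + o$ ($H{\left(j,o \right)} = \left(j + o\right) - 10 = -10 + j + o$)
$I H{\left(-3,-3 \right)} + 33 = 46 \left(-10 - 3 - 3\right) + 33 = 46 \left(-16\right) + 33 = -736 + 33 = -703$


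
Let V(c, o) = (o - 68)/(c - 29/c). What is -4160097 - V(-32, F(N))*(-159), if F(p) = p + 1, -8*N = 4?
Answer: -827790615/199 ≈ -4.1598e+6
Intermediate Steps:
N = -1/2 (N = -1/8*4 = -1/2 ≈ -0.50000)
F(p) = 1 + p
V(c, o) = (-68 + o)/(c - 29/c)
-4160097 - V(-32, F(N))*(-159) = -4160097 - (-32*(-68 + (1 - 1/2))/(-29 + (-32)**2))*(-159) = -4160097 - (-32*(-68 + 1/2)/(-29 + 1024))*(-159) = -4160097 - (-32*(-135/2)/995)*(-159) = -4160097 - (-32*1/995*(-135/2))*(-159) = -4160097 - 432*(-159)/199 = -4160097 - 1*(-68688/199) = -4160097 + 68688/199 = -827790615/199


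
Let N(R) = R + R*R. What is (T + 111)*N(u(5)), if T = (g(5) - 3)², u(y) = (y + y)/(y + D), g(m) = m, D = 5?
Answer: 230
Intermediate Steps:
u(y) = 2*y/(5 + y) (u(y) = (y + y)/(y + 5) = (2*y)/(5 + y) = 2*y/(5 + y))
N(R) = R + R²
T = 4 (T = (5 - 3)² = 2² = 4)
(T + 111)*N(u(5)) = (4 + 111)*((2*5/(5 + 5))*(1 + 2*5/(5 + 5))) = 115*((2*5/10)*(1 + 2*5/10)) = 115*((2*5*(⅒))*(1 + 2*5*(⅒))) = 115*(1*(1 + 1)) = 115*(1*2) = 115*2 = 230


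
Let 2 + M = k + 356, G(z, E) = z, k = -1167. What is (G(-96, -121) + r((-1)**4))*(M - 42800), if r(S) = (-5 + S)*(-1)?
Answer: 4012396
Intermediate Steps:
r(S) = 5 - S
M = -813 (M = -2 + (-1167 + 356) = -2 - 811 = -813)
(G(-96, -121) + r((-1)**4))*(M - 42800) = (-96 + (5 - 1*(-1)**4))*(-813 - 42800) = (-96 + (5 - 1*1))*(-43613) = (-96 + (5 - 1))*(-43613) = (-96 + 4)*(-43613) = -92*(-43613) = 4012396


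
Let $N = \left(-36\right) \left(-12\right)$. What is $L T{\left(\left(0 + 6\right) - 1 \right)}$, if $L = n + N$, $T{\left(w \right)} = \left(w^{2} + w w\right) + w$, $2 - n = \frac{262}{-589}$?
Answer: $\frac{14073840}{589} \approx 23894.0$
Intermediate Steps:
$N = 432$
$n = \frac{1440}{589}$ ($n = 2 - \frac{262}{-589} = 2 - 262 \left(- \frac{1}{589}\right) = 2 - - \frac{262}{589} = 2 + \frac{262}{589} = \frac{1440}{589} \approx 2.4448$)
$T{\left(w \right)} = w + 2 w^{2}$ ($T{\left(w \right)} = \left(w^{2} + w^{2}\right) + w = 2 w^{2} + w = w + 2 w^{2}$)
$L = \frac{255888}{589}$ ($L = \frac{1440}{589} + 432 = \frac{255888}{589} \approx 434.44$)
$L T{\left(\left(0 + 6\right) - 1 \right)} = \frac{255888 \left(\left(0 + 6\right) - 1\right) \left(1 + 2 \left(\left(0 + 6\right) - 1\right)\right)}{589} = \frac{255888 \left(6 - 1\right) \left(1 + 2 \left(6 - 1\right)\right)}{589} = \frac{255888 \cdot 5 \left(1 + 2 \cdot 5\right)}{589} = \frac{255888 \cdot 5 \left(1 + 10\right)}{589} = \frac{255888 \cdot 5 \cdot 11}{589} = \frac{255888}{589} \cdot 55 = \frac{14073840}{589}$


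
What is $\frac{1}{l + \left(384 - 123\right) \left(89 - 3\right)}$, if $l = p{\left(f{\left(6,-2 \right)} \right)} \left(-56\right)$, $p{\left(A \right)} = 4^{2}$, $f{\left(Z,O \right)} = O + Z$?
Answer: $\frac{1}{21550} \approx 4.6404 \cdot 10^{-5}$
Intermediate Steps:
$p{\left(A \right)} = 16$
$l = -896$ ($l = 16 \left(-56\right) = -896$)
$\frac{1}{l + \left(384 - 123\right) \left(89 - 3\right)} = \frac{1}{-896 + \left(384 - 123\right) \left(89 - 3\right)} = \frac{1}{-896 + 261 \cdot 86} = \frac{1}{-896 + 22446} = \frac{1}{21550}$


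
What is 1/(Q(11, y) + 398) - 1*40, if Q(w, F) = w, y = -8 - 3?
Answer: -16359/409 ≈ -39.998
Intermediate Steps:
y = -11
1/(Q(11, y) + 398) - 1*40 = 1/(11 + 398) - 1*40 = 1/409 - 40 = -16359/409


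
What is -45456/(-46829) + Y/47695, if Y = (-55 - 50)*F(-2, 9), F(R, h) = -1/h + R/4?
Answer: 2605234537/2680210986 ≈ 0.97203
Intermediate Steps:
F(R, h) = -1/h + R/4 (F(R, h) = -1/h + R*(¼) = -1/h + R/4)
Y = 385/6 (Y = (-55 - 50)*(-1/9 + (¼)*(-2)) = -105*(-1*⅑ - ½) = -105*(-⅑ - ½) = -105*(-11/18) = 385/6 ≈ 64.167)
-45456/(-46829) + Y/47695 = -45456/(-46829) + (385/6)/47695 = -45456*(-1/46829) + (385/6)*(1/47695) = 45456/46829 + 77/57234 = 2605234537/2680210986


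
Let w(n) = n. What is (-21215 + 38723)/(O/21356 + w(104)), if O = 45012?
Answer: 93475212/566509 ≈ 165.00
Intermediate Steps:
(-21215 + 38723)/(O/21356 + w(104)) = (-21215 + 38723)/(45012/21356 + 104) = 17508/(45012*(1/21356) + 104) = 17508/(11253/5339 + 104) = 17508/(566509/5339) = 17508*(5339/566509) = 93475212/566509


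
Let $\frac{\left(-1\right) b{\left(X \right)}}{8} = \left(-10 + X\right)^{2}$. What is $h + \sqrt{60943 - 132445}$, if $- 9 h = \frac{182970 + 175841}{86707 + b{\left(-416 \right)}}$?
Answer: $\frac{358811}{12285909} + i \sqrt{71502} \approx 0.029205 + 267.4 i$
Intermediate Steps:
$b{\left(X \right)} = - 8 \left(-10 + X\right)^{2}$
$h = \frac{358811}{12285909}$ ($h = - \frac{\left(182970 + 175841\right) \frac{1}{86707 - 8 \left(-10 - 416\right)^{2}}}{9} = - \frac{358811 \frac{1}{86707 - 8 \left(-426\right)^{2}}}{9} = - \frac{358811 \frac{1}{86707 - 1451808}}{9} = - \frac{358811 \frac{1}{-1365101}}{9} = - \frac{358811 \left(- \frac{1}{1365101}\right)}{9} = \left(- \frac{1}{9}\right) \left(- \frac{358811}{1365101}\right) = \frac{358811}{12285909} \approx 0.029205$)
$h + \sqrt{60943 - 132445} = \frac{358811}{12285909} + \sqrt{60943 - 132445} = \frac{358811}{12285909} + \sqrt{-71502} = \frac{358811}{12285909} + i \sqrt{71502}$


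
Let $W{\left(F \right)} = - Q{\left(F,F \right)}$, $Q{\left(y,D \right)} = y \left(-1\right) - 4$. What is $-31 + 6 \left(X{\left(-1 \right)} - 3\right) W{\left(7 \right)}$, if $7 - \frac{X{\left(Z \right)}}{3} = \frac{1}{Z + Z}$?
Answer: $1256$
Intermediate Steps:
$X{\left(Z \right)} = 21 - \frac{3}{2 Z}$ ($X{\left(Z \right)} = 21 - \frac{3}{Z + Z} = 21 - \frac{3}{2 Z}$)
$Q{\left(y,D \right)} = -4 - y$ ($Q{\left(y,D \right)} = - y - 4 = -4 - y$)
$W{\left(F \right)} = 4 + F$ ($W{\left(F \right)} = - (-4 - F) = 4 + F$)
$-31 + 6 \left(X{\left(-1 \right)} - 3\right) W{\left(7 \right)} = -31 + 6 \left(\left(21 - \frac{3}{2 \left(-1\right)}\right) - 3\right) \left(4 + 7\right) = -31 + 6 \left(\left(21 - - \frac{3}{2}\right) - 3\right) 11 = -31 + 6 \left(\left(21 + \frac{3}{2}\right) - 3\right) 11 = -31 + 6 \left(\frac{45}{2} - 3\right) 11 = -31 + 6 \cdot \frac{39}{2} \cdot 11 = -31 + 117 \cdot 11 = -31 + 1287 = 1256$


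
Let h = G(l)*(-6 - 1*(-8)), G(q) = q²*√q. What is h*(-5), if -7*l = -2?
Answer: -40*√14/343 ≈ -0.43635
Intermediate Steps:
l = 2/7 (l = -⅐*(-2) = 2/7 ≈ 0.28571)
G(q) = q^(5/2)
h = 8*√14/343 (h = (2/7)^(5/2)*(-6 - 1*(-8)) = (4*√14/343)*(-6 + 8) = (4*√14/343)*2 = 8*√14/343 ≈ 0.087269)
h*(-5) = (8*√14/343)*(-5) = -40*√14/343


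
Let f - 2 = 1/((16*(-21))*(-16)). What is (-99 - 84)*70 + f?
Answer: -68855807/5376 ≈ -12808.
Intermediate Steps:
f = 10753/5376 (f = 2 + 1/((16*(-21))*(-16)) = 2 + 1/(-336*(-16)) = 2 + 1/5376 = 10753/5376 ≈ 2.0002)
(-99 - 84)*70 + f = (-99 - 84)*70 + 10753/5376 = -183*70 + 10753/5376 = -12810 + 10753/5376 = -68855807/5376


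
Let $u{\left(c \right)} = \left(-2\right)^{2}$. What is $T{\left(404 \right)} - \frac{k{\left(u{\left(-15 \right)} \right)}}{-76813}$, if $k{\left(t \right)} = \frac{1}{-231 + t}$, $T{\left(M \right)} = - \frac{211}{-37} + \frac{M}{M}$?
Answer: $\frac{4324264611}{645152387} \approx 6.7027$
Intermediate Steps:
$u{\left(c \right)} = 4$
$T{\left(M \right)} = \frac{248}{37}$ ($T{\left(M \right)} = \left(-211\right) \left(- \frac{1}{37}\right) + 1 = \frac{211}{37} + 1 = \frac{248}{37}$)
$T{\left(404 \right)} - \frac{k{\left(u{\left(-15 \right)} \right)}}{-76813} = \frac{248}{37} - \frac{1}{\left(-231 + 4\right) \left(-76813\right)} = \frac{248}{37} - \frac{1}{-227} \left(- \frac{1}{76813}\right) = \frac{248}{37} - \left(- \frac{1}{227}\right) \left(- \frac{1}{76813}\right) = \frac{248}{37} - \frac{1}{17436551} = \frac{4324264611}{645152387}$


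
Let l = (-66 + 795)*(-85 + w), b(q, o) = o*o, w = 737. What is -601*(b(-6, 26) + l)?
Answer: -286066384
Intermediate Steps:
b(q, o) = o²
l = 475308 (l = (-66 + 795)*(-85 + 737) = 729*652 = 475308)
-601*(b(-6, 26) + l) = -601*(26² + 475308) = -601*(676 + 475308) = -601*475984 = -286066384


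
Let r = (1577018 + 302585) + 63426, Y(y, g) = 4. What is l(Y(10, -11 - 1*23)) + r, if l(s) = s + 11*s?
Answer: 1943077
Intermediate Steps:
l(s) = 12*s
r = 1943029 (r = 1879603 + 63426 = 1943029)
l(Y(10, -11 - 1*23)) + r = 12*4 + 1943029 = 48 + 1943029 = 1943077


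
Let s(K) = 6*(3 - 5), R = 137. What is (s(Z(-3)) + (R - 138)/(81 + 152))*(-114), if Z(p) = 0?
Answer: 318858/233 ≈ 1368.5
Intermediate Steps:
s(K) = -12 (s(K) = 6*(-2) = -12)
(s(Z(-3)) + (R - 138)/(81 + 152))*(-114) = (-12 + (137 - 138)/(81 + 152))*(-114) = (-12 - 1/233)*(-114) = -2797/233*(-114) = 318858/233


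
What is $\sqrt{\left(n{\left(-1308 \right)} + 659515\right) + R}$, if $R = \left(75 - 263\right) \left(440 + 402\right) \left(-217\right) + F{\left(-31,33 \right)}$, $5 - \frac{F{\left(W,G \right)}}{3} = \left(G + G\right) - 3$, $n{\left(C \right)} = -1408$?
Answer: $\sqrt{35008165} \approx 5916.8$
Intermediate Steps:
$F{\left(W,G \right)} = 24 - 6 G$ ($F{\left(W,G \right)} = 15 - 3 \left(\left(G + G\right) - 3\right) = 15 - 3 \left(2 G - 3\right) = 15 - 3 \left(-3 + 2 G\right) = 15 - \left(-9 + 6 G\right) = 24 - 6 G$)
$R = 34350058$ ($R = \left(75 - 263\right) \left(440 + 402\right) \left(-217\right) + \left(24 - 198\right) = \left(-188\right) 842 \left(-217\right) + \left(24 - 198\right) = \left(-158296\right) \left(-217\right) - 174 = 34350232 - 174 = 34350058$)
$\sqrt{\left(n{\left(-1308 \right)} + 659515\right) + R} = \sqrt{\left(-1408 + 659515\right) + 34350058} = \sqrt{658107 + 34350058} = \sqrt{35008165}$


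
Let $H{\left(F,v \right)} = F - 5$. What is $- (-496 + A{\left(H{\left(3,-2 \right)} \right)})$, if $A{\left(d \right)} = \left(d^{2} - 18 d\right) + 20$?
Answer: $436$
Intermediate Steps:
$H{\left(F,v \right)} = -5 + F$ ($H{\left(F,v \right)} = F - 5 = -5 + F$)
$A{\left(d \right)} = 20 + d^{2} - 18 d$
$- (-496 + A{\left(H{\left(3,-2 \right)} \right)}) = - (-496 + \left(20 + \left(-5 + 3\right)^{2} - 18 \left(-5 + 3\right)\right)) = - (-496 + \left(20 + \left(-2\right)^{2} - -36\right)) = - (-496 + \left(20 + 4 + 36\right)) = - (-496 + 60) = \left(-1\right) \left(-436\right) = 436$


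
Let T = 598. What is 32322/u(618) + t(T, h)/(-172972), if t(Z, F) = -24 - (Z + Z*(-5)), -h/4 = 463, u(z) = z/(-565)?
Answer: -131616834141/4454029 ≈ -29550.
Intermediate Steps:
u(z) = -z/565 (u(z) = z*(-1/565) = -z/565)
h = -1852 (h = -4*463 = -1852)
t(Z, F) = -24 + 4*Z (t(Z, F) = -24 - (Z - 5*Z) = -24 - (-4)*Z = -24 + 4*Z)
32322/u(618) + t(T, h)/(-172972) = 32322/((-1/565*618)) + (-24 + 4*598)/(-172972) = 32322/(-618/565) + (-24 + 2392)*(-1/172972) = 32322*(-565/618) + 2368*(-1/172972) = -3043655/103 - 592/43243 = -131616834141/4454029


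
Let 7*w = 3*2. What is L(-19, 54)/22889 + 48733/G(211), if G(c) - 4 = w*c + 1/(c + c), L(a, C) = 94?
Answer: 70108288484/265938525 ≈ 263.63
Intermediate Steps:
w = 6/7 (w = (3*2)/7 = (⅐)*6 = 6/7 ≈ 0.85714)
G(c) = 4 + 1/(2*c) + 6*c/7 (G(c) = 4 + (6*c/7 + 1/(c + c)) = 4 + (6*c/7 + 1/(2*c)) = 4 + (1/(2*c) + 6*c/7) = 4 + 1/(2*c) + 6*c/7)
L(-19, 54)/22889 + 48733/G(211) = 94/22889 + 48733/(4 + (½)/211 + (6/7)*211) = 94*(1/22889) + 48733/(4 + (½)*(1/211) + 1266/7) = 2/487 + 48733/(4 + 1/422 + 1266/7) = 2/487 + 48733/(546075/2954) = 2/487 + 48733*(2954/546075) = 2/487 + 143957282/546075 = 70108288484/265938525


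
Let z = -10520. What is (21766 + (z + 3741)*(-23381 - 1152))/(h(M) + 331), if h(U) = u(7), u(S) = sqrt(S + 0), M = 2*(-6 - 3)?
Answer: 55055552063/109554 - 166330973*sqrt(7)/109554 ≈ 4.9853e+5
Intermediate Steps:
M = -18 (M = 2*(-9) = -18)
u(S) = sqrt(S)
h(U) = sqrt(7)
(21766 + (z + 3741)*(-23381 - 1152))/(h(M) + 331) = (21766 + (-10520 + 3741)*(-23381 - 1152))/(sqrt(7) + 331) = (21766 - 6779*(-24533))/(331 + sqrt(7)) = (21766 + 166309207)/(331 + sqrt(7)) = 166330973/(331 + sqrt(7))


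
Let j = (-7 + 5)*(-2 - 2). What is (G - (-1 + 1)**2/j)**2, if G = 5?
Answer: 25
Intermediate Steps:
j = 8 (j = -2*(-4) = 8)
(G - (-1 + 1)**2/j)**2 = (5 - (-1 + 1)**2/8)**2 = (5 - 0**2/8)**2 = (5 - 0/8)**2 = (5 - 1*0)**2 = (5 + 0)**2 = 5**2 = 25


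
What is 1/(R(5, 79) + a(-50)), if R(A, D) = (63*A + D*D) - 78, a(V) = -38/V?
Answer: 25/161969 ≈ 0.00015435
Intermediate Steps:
R(A, D) = -78 + D² + 63*A (R(A, D) = (63*A + D²) - 78 = (D² + 63*A) - 78 = -78 + D² + 63*A)
1/(R(5, 79) + a(-50)) = 1/((-78 + 79² + 63*5) - 38/(-50)) = 1/((-78 + 6241 + 315) - 38*(-1/50)) = 1/(6478 + 19/25) = 1/(161969/25) = 25/161969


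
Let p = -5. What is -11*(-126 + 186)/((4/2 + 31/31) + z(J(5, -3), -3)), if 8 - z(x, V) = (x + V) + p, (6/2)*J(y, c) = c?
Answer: -33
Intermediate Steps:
J(y, c) = c/3
z(x, V) = 13 - V - x (z(x, V) = 8 - ((x + V) - 5) = 8 - ((V + x) - 5) = 8 - (-5 + V + x) = 8 + (5 - V - x) = 13 - V - x)
-11*(-126 + 186)/((4/2 + 31/31) + z(J(5, -3), -3)) = -11*(-126 + 186)/((4/2 + 31/31) + (13 - 1*(-3) - (-3)/3)) = -660/((4*(1/2) + 31*(1/31)) + (13 + 3 - 1*(-1))) = -660/((2 + 1) + (13 + 3 + 1)) = -660/(3 + 17) = -660/20 = -11*3 = -33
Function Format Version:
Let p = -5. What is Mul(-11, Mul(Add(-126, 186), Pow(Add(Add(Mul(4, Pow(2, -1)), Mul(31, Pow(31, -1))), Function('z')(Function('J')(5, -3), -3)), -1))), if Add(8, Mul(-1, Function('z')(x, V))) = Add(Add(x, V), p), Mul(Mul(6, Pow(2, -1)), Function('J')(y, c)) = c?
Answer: -33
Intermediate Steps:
Function('J')(y, c) = Mul(Rational(1, 3), c)
Function('z')(x, V) = Add(13, Mul(-1, V), Mul(-1, x)) (Function('z')(x, V) = Add(8, Mul(-1, Add(Add(x, V), -5))) = Add(8, Mul(-1, Add(Add(V, x), -5))) = Add(8, Mul(-1, Add(-5, V, x))) = Add(8, Add(5, Mul(-1, V), Mul(-1, x))) = Add(13, Mul(-1, V), Mul(-1, x)))
Mul(-11, Mul(Add(-126, 186), Pow(Add(Add(Mul(4, Pow(2, -1)), Mul(31, Pow(31, -1))), Function('z')(Function('J')(5, -3), -3)), -1))) = Mul(-11, Mul(Add(-126, 186), Pow(Add(Add(Mul(4, Pow(2, -1)), Mul(31, Pow(31, -1))), Add(13, Mul(-1, -3), Mul(-1, Mul(Rational(1, 3), -3)))), -1))) = Mul(-11, Mul(60, Pow(Add(Add(Mul(4, Rational(1, 2)), Mul(31, Rational(1, 31))), Add(13, 3, Mul(-1, -1))), -1))) = Mul(-11, Mul(60, Pow(Add(Add(2, 1), Add(13, 3, 1)), -1))) = Mul(-11, Mul(60, Pow(Add(3, 17), -1))) = Mul(-11, Mul(60, Pow(20, -1))) = Mul(-11, Mul(60, Rational(1, 20))) = Mul(-11, 3) = -33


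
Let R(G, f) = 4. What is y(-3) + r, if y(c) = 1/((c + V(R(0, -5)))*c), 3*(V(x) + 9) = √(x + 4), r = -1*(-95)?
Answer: 30599/322 + √2/644 ≈ 95.030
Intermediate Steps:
r = 95
V(x) = -9 + √(4 + x)/3 (V(x) = -9 + √(x + 4)/3 = -9 + √(4 + x)/3)
y(c) = 1/(c*(-9 + c + 2*√2/3)) (y(c) = 1/((c + (-9 + √(4 + 4)/3))*c) = 1/((c + (-9 + √8/3))*c) = 1/((c + (-9 + (2*√2)/3))*c) = 1/((c + (-9 + 2*√2/3))*c) = 1/((-9 + c + 2*√2/3)*c) = 1/(c*(-9 + c + 2*√2/3)))
y(-3) + r = 3/(-3*(-27 + 2*√2 + 3*(-3))) + 95 = 3*(-⅓)/(-27 + 2*√2 - 9) + 95 = 3*(-⅓)/(-36 + 2*√2) + 95 = -1/(-36 + 2*√2) + 95 = 95 - 1/(-36 + 2*√2)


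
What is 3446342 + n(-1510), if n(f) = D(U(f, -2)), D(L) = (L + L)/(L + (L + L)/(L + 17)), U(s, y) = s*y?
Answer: 10473439412/3039 ≈ 3.4463e+6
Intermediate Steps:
D(L) = 2*L/(L + 2*L/(17 + L)) (D(L) = (2*L)/(L + (2*L)/(17 + L)) = (2*L)/(L + 2*L/(17 + L)) = 2*L/(L + 2*L/(17 + L)))
n(f) = 2*(17 - 2*f)/(19 - 2*f) (n(f) = 2*(17 + f*(-2))/(19 + f*(-2)) = 2*(17 - 2*f)/(19 - 2*f))
3446342 + n(-1510) = 3446342 + 2*(17 - 2*(-1510))/(19 - 2*(-1510)) = 3446342 + 2*(17 + 3020)/(19 + 3020) = 3446342 + 2*3037/3039 = 3446342 + 2*(1/3039)*3037 = 3446342 + 6074/3039 = 10473439412/3039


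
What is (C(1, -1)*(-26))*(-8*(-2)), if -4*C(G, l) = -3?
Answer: -312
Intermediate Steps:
C(G, l) = 3/4 (C(G, l) = -1/4*(-3) = 3/4)
(C(1, -1)*(-26))*(-8*(-2)) = ((3/4)*(-26))*(-8*(-2)) = -39/2*16 = -312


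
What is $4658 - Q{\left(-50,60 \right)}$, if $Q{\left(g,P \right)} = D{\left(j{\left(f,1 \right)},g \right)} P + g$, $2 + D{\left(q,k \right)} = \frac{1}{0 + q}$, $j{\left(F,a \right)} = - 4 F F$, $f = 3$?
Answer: $\frac{14489}{3} \approx 4829.7$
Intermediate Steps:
$j{\left(F,a \right)} = - 4 F^{2}$
$D{\left(q,k \right)} = -2 + \frac{1}{q}$ ($D{\left(q,k \right)} = -2 + \frac{1}{0 + q} = -2 + \frac{1}{q}$)
$Q{\left(g,P \right)} = g - \frac{73 P}{36}$ ($Q{\left(g,P \right)} = \left(-2 + \frac{1}{\left(-4\right) 3^{2}}\right) P + g = \left(-2 + \frac{1}{\left(-4\right) 9}\right) P + g = \left(-2 + \frac{1}{-36}\right) P + g = \left(-2 - \frac{1}{36}\right) P + g = - \frac{73 P}{36} + g = g - \frac{73 P}{36}$)
$4658 - Q{\left(-50,60 \right)} = 4658 - \left(-50 - \frac{365}{3}\right) = 4658 - - \frac{515}{3} = 4658 + \frac{515}{3} = \frac{14489}{3}$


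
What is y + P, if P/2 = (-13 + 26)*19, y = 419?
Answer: 913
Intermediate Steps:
P = 494 (P = 2*((-13 + 26)*19) = 2*(13*19) = 2*247 = 494)
y + P = 419 + 494 = 913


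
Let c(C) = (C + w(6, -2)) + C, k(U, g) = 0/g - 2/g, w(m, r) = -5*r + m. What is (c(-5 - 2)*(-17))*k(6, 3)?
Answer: 68/3 ≈ 22.667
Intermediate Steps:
w(m, r) = m - 5*r
k(U, g) = -2/g (k(U, g) = 0 - 2/g = -2/g)
c(C) = 16 + 2*C (c(C) = (C + (6 - 5*(-2))) + C = (C + (6 + 10)) + C = (C + 16) + C = (16 + C) + C = 16 + 2*C)
(c(-5 - 2)*(-17))*k(6, 3) = ((16 + 2*(-5 - 2))*(-17))*(-2/3) = ((16 + 2*(-7))*(-17))*(-2*1/3) = ((16 - 14)*(-17))*(-2/3) = (2*(-17))*(-2/3) = -34*(-2/3) = 68/3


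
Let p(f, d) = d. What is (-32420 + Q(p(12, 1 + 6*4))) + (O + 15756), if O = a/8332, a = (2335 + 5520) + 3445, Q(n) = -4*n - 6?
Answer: -34929085/2083 ≈ -16769.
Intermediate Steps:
Q(n) = -6 - 4*n
a = 11300 (a = 7855 + 3445 = 11300)
O = 2825/2083 (O = 11300/8332 = 11300*(1/8332) = 2825/2083 ≈ 1.3562)
(-32420 + Q(p(12, 1 + 6*4))) + (O + 15756) = (-32420 + (-6 - 4*(1 + 6*4))) + (2825/2083 + 15756) = (-32420 + (-6 - 4*(1 + 24))) + 32822573/2083 = (-32420 + (-6 - 4*25)) + 32822573/2083 = (-32420 + (-6 - 100)) + 32822573/2083 = (-32420 - 106) + 32822573/2083 = -32526 + 32822573/2083 = -34929085/2083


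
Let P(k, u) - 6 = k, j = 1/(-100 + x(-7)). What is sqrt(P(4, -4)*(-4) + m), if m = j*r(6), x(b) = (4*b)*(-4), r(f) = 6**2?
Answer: I*sqrt(37) ≈ 6.0828*I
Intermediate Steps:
r(f) = 36
x(b) = -16*b
j = 1/12 (j = 1/(-100 - 16*(-7)) = 1/(-100 + 112) = 1/12 ≈ 0.083333)
P(k, u) = 6 + k
m = 3 (m = (1/12)*36 = 3)
sqrt(P(4, -4)*(-4) + m) = sqrt((6 + 4)*(-4) + 3) = sqrt(10*(-4) + 3) = sqrt(-40 + 3) = sqrt(-37) = I*sqrt(37)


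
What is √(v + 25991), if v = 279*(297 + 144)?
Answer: √149030 ≈ 386.04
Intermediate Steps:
v = 123039 (v = 279*441 = 123039)
√(v + 25991) = √(123039 + 25991) = √149030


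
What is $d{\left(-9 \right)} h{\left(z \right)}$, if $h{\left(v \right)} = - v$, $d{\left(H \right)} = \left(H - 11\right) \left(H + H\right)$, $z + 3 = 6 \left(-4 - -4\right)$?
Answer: $1080$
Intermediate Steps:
$z = -3$ ($z = -3 + 6 \left(-4 - -4\right) = -3 + 6 \left(-4 + 4\right) = -3 + 6 \cdot 0 = -3 + 0 = -3$)
$d{\left(H \right)} = 2 H \left(-11 + H\right)$ ($d{\left(H \right)} = \left(-11 + H\right) 2 H = 2 H \left(-11 + H\right)$)
$d{\left(-9 \right)} h{\left(z \right)} = 2 \left(-9\right) \left(-11 - 9\right) \left(\left(-1\right) \left(-3\right)\right) = 2 \left(-9\right) \left(-20\right) 3 = 360 \cdot 3 = 1080$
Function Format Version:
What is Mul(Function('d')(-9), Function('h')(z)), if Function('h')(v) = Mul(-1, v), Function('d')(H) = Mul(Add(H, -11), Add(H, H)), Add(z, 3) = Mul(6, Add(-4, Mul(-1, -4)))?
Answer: 1080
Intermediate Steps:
z = -3 (z = Add(-3, Mul(6, Add(-4, Mul(-1, -4)))) = Add(-3, Mul(6, Add(-4, 4))) = Add(-3, Mul(6, 0)) = Add(-3, 0) = -3)
Function('d')(H) = Mul(2, H, Add(-11, H)) (Function('d')(H) = Mul(Add(-11, H), Mul(2, H)) = Mul(2, H, Add(-11, H)))
Mul(Function('d')(-9), Function('h')(z)) = Mul(Mul(2, -9, Add(-11, -9)), Mul(-1, -3)) = Mul(Mul(2, -9, -20), 3) = Mul(360, 3) = 1080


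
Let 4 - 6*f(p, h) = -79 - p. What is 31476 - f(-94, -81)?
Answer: 188867/6 ≈ 31478.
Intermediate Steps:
f(p, h) = 83/6 + p/6 (f(p, h) = ⅔ - (-79 - p)/6 = ⅔ + (79/6 + p/6) = 83/6 + p/6)
31476 - f(-94, -81) = 31476 - (83/6 + (⅙)*(-94)) = 31476 - (83/6 - 47/3) = 31476 - 1*(-11/6) = 31476 + 11/6 = 188867/6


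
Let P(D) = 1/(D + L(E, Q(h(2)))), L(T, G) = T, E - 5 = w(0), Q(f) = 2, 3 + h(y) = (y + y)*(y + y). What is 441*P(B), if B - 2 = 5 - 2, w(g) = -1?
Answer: 49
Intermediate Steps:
h(y) = -3 + 4*y² (h(y) = -3 + (y + y)*(y + y) = -3 + (2*y)*(2*y) = -3 + 4*y²)
E = 4 (E = 5 - 1 = 4)
B = 5 (B = 2 + (5 - 2) = 2 + 3 = 5)
P(D) = 1/(4 + D) (P(D) = 1/(D + 4) = 1/(4 + D))
441*P(B) = 441/(4 + 5) = 441/9 = 441*(⅑) = 49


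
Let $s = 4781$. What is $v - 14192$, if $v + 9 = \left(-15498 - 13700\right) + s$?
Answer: $-38618$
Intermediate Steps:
$v = -24426$ ($v = -9 + \left(\left(-15498 - 13700\right) + 4781\right) = -9 + \left(-29198 + 4781\right) = -9 - 24417 = -24426$)
$v - 14192 = -24426 - 14192 = -38618$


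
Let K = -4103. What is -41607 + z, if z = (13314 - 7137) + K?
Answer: -39533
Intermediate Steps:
z = 2074 (z = (13314 - 7137) - 4103 = 6177 - 4103 = 2074)
-41607 + z = -41607 + 2074 = -39533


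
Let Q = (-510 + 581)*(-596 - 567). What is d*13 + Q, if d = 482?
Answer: -76307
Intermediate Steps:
Q = -82573 (Q = 71*(-1163) = -82573)
d*13 + Q = 482*13 - 82573 = 6266 - 82573 = -76307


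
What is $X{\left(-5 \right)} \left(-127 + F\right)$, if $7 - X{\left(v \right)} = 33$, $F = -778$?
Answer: $23530$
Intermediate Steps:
$X{\left(v \right)} = -26$ ($X{\left(v \right)} = 7 - 33 = -26$)
$X{\left(-5 \right)} \left(-127 + F\right) = - 26 \left(-127 - 778\right) = \left(-26\right) \left(-905\right) = 23530$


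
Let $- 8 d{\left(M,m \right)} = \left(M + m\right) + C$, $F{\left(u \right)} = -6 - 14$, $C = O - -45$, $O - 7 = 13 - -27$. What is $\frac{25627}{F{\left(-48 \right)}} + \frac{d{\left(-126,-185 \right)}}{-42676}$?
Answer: $- \frac{2187316799}{1707040} \approx -1281.4$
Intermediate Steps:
$O = 47$ ($O = 7 + \left(13 - -27\right) = 7 + \left(13 + 27\right) = 7 + 40 = 47$)
$C = 92$ ($C = 47 - -45 = 47 + 45 = 92$)
$F{\left(u \right)} = -20$ ($F{\left(u \right)} = -6 - 14 = -20$)
$d{\left(M,m \right)} = - \frac{23}{2} - \frac{M}{8} - \frac{m}{8}$ ($d{\left(M,m \right)} = - \frac{\left(M + m\right) + 92}{8} = - \frac{92 + M + m}{8} = - \frac{23}{2} - \frac{M}{8} - \frac{m}{8}$)
$\frac{25627}{F{\left(-48 \right)}} + \frac{d{\left(-126,-185 \right)}}{-42676} = \frac{25627}{-20} + \frac{- \frac{23}{2} - - \frac{63}{4} - - \frac{185}{8}}{-42676} = 25627 \left(- \frac{1}{20}\right) + \left(- \frac{23}{2} + \frac{63}{4} + \frac{185}{8}\right) \left(- \frac{1}{42676}\right) = - \frac{25627}{20} + \frac{219}{8} \left(- \frac{1}{42676}\right) = - \frac{25627}{20} - \frac{219}{341408} = - \frac{2187316799}{1707040}$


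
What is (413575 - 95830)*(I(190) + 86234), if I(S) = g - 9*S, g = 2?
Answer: 26857713870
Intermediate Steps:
I(S) = 2 - 9*S
(413575 - 95830)*(I(190) + 86234) = (413575 - 95830)*((2 - 9*190) + 86234) = 317745*((2 - 1710) + 86234) = 317745*(-1708 + 86234) = 317745*84526 = 26857713870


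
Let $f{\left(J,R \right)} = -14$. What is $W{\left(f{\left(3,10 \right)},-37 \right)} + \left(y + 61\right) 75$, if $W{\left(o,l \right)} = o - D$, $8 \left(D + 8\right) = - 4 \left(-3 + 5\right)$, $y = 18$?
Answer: $5920$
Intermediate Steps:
$D = -9$ ($D = -8 + \frac{\left(-4\right) \left(-3 + 5\right)}{8} = -8 + \frac{\left(-4\right) 2}{8} = -8 + \frac{1}{8} \left(-8\right) = -8 - 1 = -9$)
$W{\left(o,l \right)} = 9 + o$ ($W{\left(o,l \right)} = o - -9 = o + 9 = 9 + o$)
$W{\left(f{\left(3,10 \right)},-37 \right)} + \left(y + 61\right) 75 = \left(9 - 14\right) + \left(18 + 61\right) 75 = -5 + 79 \cdot 75 = -5 + 5925 = 5920$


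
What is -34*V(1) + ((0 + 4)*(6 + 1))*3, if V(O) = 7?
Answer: -154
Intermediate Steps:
-34*V(1) + ((0 + 4)*(6 + 1))*3 = -34*7 + ((0 + 4)*(6 + 1))*3 = -238 + (4*7)*3 = -238 + 28*3 = -238 + 84 = -154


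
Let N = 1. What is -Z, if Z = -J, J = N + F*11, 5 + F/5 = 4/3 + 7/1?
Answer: 553/3 ≈ 184.33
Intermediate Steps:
F = 50/3 (F = -25 + 5*(4/3 + 7/1) = -25 + 5*(4*(⅓) + 7*1) = -25 + 5*(4/3 + 7) = -25 + 5*(25/3) = -25 + 125/3 = 50/3 ≈ 16.667)
J = 553/3 (J = 1 + (50/3)*11 = 1 + 550/3 = 553/3 ≈ 184.33)
Z = -553/3 (Z = -1*553/3 = -553/3 ≈ -184.33)
-Z = -1*(-553/3) = 553/3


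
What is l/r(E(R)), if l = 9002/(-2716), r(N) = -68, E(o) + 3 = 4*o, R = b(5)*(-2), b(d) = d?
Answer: 643/13192 ≈ 0.048742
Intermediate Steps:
R = -10 (R = 5*(-2) = -10)
E(o) = -3 + 4*o
l = -643/194 (l = 9002*(-1/2716) = -643/194 ≈ -3.3144)
l/r(E(R)) = -643/194/(-68) = -643/194*(-1/68) = 643/13192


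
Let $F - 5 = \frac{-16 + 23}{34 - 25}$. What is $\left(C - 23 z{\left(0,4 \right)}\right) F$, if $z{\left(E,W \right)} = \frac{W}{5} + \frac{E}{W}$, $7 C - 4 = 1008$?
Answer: $\frac{76544}{105} \approx 728.99$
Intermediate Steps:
$C = \frac{1012}{7}$ ($C = \frac{4}{7} + \frac{1}{7} \cdot 1008 = \frac{4}{7} + 144 = \frac{1012}{7} \approx 144.57$)
$z{\left(E,W \right)} = \frac{W}{5} + \frac{E}{W}$ ($z{\left(E,W \right)} = W \frac{1}{5} + \frac{E}{W} = \frac{W}{5} + \frac{E}{W}$)
$F = \frac{52}{9}$ ($F = 5 + \frac{-16 + 23}{34 - 25} = 5 + \frac{7}{9} = \frac{52}{9} \approx 5.7778$)
$\left(C - 23 z{\left(0,4 \right)}\right) F = \left(\frac{1012}{7} - 23 \left(\frac{1}{5} \cdot 4 + \frac{0}{4}\right)\right) \frac{52}{9} = \left(\frac{1012}{7} - 23 \left(\frac{4}{5} + 0 \cdot \frac{1}{4}\right)\right) \frac{52}{9} = \left(\frac{1012}{7} - 23 \left(\frac{4}{5} + 0\right)\right) \frac{52}{9} = \left(\frac{1012}{7} - \frac{92}{5}\right) \frac{52}{9} = \frac{4416}{35} \cdot \frac{52}{9} = \frac{76544}{105}$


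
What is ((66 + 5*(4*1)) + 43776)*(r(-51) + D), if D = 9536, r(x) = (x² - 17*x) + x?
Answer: 568144486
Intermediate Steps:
r(x) = x² - 16*x
((66 + 5*(4*1)) + 43776)*(r(-51) + D) = ((66 + 5*(4*1)) + 43776)*(-51*(-16 - 51) + 9536) = ((66 + 5*4) + 43776)*(-51*(-67) + 9536) = ((66 + 20) + 43776)*(3417 + 9536) = (86 + 43776)*12953 = 43862*12953 = 568144486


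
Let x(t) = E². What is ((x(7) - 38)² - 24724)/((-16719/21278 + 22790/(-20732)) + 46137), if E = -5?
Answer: -1354010263035/2543979604378 ≈ -0.53224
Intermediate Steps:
x(t) = 25 (x(t) = (-5)² = 25)
((x(7) - 38)² - 24724)/((-16719/21278 + 22790/(-20732)) + 46137) = ((25 - 38)² - 24724)/((-16719/21278 + 22790/(-20732)) + 46137) = ((-13)² - 24724)/((-16719*1/21278 + 22790*(-1/20732)) + 46137) = (169 - 24724)/((-16719/21278 - 11395/10366) + 46137) = -24555/(-103942991/55141937 + 46137) = -24555/2543979604378/55141937 = -24555*55141937/2543979604378 = -1354010263035/2543979604378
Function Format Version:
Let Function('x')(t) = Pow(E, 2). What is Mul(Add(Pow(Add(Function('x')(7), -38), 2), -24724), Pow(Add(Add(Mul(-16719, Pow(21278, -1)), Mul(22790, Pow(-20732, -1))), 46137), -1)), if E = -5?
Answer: Rational(-1354010263035, 2543979604378) ≈ -0.53224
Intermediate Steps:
Function('x')(t) = 25 (Function('x')(t) = Pow(-5, 2) = 25)
Mul(Add(Pow(Add(Function('x')(7), -38), 2), -24724), Pow(Add(Add(Mul(-16719, Pow(21278, -1)), Mul(22790, Pow(-20732, -1))), 46137), -1)) = Mul(Add(Pow(Add(25, -38), 2), -24724), Pow(Add(Add(Mul(-16719, Pow(21278, -1)), Mul(22790, Pow(-20732, -1))), 46137), -1)) = Mul(Add(Pow(-13, 2), -24724), Pow(Add(Add(Mul(-16719, Rational(1, 21278)), Mul(22790, Rational(-1, 20732))), 46137), -1)) = Mul(Add(169, -24724), Pow(Add(Add(Rational(-16719, 21278), Rational(-11395, 10366)), 46137), -1)) = Mul(-24555, Pow(Add(Rational(-103942991, 55141937), 46137), -1)) = Mul(-24555, Pow(Rational(2543979604378, 55141937), -1)) = Mul(-24555, Rational(55141937, 2543979604378)) = Rational(-1354010263035, 2543979604378)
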